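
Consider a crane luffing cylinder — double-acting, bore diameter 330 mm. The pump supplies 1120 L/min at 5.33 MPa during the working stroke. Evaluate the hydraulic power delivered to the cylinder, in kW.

Hydraulic power = P × Q

W ≈ 99.5 kW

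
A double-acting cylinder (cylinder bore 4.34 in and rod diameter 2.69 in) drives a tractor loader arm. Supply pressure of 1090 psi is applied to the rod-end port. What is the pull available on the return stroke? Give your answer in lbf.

Rod-side annular area A_ann = π/4 × (4.34² − 2.69²) = 9.110 in^2
On retraction the pressure acts on the annular area (bore minus rod).
F = P × A_ann

F ≈ 9930 lbf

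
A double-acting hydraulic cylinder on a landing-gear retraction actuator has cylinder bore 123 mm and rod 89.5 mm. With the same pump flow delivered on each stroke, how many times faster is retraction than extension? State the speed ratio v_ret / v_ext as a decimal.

Cap-side area A_cap = π/4 × (123 mm)² = 11880 mm^2
Rod-side annular area A_ann = π/4 × (123² − 89.5²) = 5591 mm^2
For equal Q, v ∝ 1/A, so v_ret/v_ext = A_cap/A_ann.

v_ret/v_ext ≈ 2.13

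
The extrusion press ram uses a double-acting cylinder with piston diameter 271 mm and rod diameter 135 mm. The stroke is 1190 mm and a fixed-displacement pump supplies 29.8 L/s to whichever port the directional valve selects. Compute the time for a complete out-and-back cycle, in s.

Cap-side area A_cap = π/4 × (271 mm)² = 57680 mm^2
Rod-side annular area A_ann = π/4 × (271² − 135²) = 43370 mm^2
t_ext = A_cap·L/Q = 2.303 s
t_ret = A_ann·L/Q = 1.732 s
t_cycle = t_ext + t_ret

t ≈ 4.04 s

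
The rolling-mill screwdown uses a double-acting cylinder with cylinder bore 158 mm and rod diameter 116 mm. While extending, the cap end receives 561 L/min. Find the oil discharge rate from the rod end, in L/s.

Q_out ≈ 4.31 L/s

Cap-side area A_cap = π/4 × (158 mm)² = 19610 mm^2
Rod-side annular area A_ann = π/4 × (158² − 116²) = 9038 mm^2
Piston speed v = Q_in/A_cap; rod-end outflow Q_out = v × A_ann = Q_in × A_ann/A_cap.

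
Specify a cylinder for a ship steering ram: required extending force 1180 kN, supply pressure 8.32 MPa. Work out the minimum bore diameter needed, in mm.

Extension force acts on the full piston face: F = P × (π/4)D².
D = √(4F / (πP)) = √(4 × 1180 kN / (π × 8.32 MPa))

D ≈ 425 mm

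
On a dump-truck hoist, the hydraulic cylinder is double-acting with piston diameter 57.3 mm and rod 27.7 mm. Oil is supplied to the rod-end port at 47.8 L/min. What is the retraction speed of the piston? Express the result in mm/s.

Rod-side annular area A_ann = π/4 × (57.3² − 27.7²) = 1976 mm^2
Flow into the rod-end port fills the annular volume.
v = Q / A

v ≈ 403 mm/s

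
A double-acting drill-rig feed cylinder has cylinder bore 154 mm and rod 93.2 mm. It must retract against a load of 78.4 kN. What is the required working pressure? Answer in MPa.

Rod-side annular area A_ann = π/4 × (154² − 93.2²) = 11800 mm^2
Retraction: pressure acts on the annular area.
P = F / A = 78.4 kN / A

P ≈ 6.64 MPa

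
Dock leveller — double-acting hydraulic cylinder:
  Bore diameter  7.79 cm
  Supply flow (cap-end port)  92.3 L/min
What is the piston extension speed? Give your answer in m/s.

Cap-side area A_cap = π/4 × (7.79 cm)² = 47.66 cm^2
v = Q / A

v ≈ 0.323 m/s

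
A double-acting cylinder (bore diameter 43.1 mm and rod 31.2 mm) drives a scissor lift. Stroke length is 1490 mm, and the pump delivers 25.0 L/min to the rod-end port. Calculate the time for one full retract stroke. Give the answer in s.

t ≈ 2.48 s

Rod-side annular area A_ann = π/4 × (43.1² − 31.2²) = 694.4 mm^2
Swept volume V = A × L; t = V / Q = A·L / Q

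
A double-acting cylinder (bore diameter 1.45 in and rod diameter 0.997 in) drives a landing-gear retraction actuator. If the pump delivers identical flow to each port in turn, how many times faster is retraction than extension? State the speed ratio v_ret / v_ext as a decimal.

Cap-side area A_cap = π/4 × (1.45 in)² = 1.651 in^2
Rod-side annular area A_ann = π/4 × (1.45² − 0.997²) = 0.8706 in^2
For equal Q, v ∝ 1/A, so v_ret/v_ext = A_cap/A_ann.

v_ret/v_ext ≈ 1.90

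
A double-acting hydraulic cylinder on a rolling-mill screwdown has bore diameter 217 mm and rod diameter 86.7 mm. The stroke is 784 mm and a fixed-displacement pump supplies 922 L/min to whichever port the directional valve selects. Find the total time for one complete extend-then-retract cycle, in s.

t ≈ 3.47 s

Cap-side area A_cap = π/4 × (217 mm)² = 36980 mm^2
Rod-side annular area A_ann = π/4 × (217² − 86.7²) = 31080 mm^2
t_ext = A_cap·L/Q = 1.887 s
t_ret = A_ann·L/Q = 1.586 s
t_cycle = t_ext + t_ret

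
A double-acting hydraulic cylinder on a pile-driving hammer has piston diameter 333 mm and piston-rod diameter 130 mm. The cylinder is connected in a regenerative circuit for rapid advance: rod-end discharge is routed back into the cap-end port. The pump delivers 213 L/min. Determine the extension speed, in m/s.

v ≈ 0.267 m/s

In regeneration the rod-end outflow joins the pump flow into the cap end, so the net volume the pump must supply per unit advance equals the rod cross-section area.
Rod cross-section A_rod = π/4 × (130 mm)² = 13270 mm^2
v = Q_pump / A_rod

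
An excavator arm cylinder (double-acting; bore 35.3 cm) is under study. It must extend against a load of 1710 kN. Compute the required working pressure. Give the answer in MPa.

Cap-side area A_cap = π/4 × (35.3 cm)² = 978.7 cm^2
P = F / A = 1710 kN / A

P ≈ 17.5 MPa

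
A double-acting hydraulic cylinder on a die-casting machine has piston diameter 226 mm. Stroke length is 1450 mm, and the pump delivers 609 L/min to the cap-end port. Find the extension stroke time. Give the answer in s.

t ≈ 5.73 s

Cap-side area A_cap = π/4 × (226 mm)² = 40110 mm^2
Swept volume V = A × L; t = V / Q = A·L / Q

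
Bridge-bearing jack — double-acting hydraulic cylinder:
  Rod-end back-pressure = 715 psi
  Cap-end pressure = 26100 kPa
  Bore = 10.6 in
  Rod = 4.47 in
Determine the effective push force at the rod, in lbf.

F ≈ 2.82e5 lbf

Cap-side area A_cap = π/4 × (10.6 in)² = 88.25 in^2
Rod-side annular area A_ann = π/4 × (10.6² − 4.47²) = 72.55 in^2
Net thrust = P_cap·A_cap − P_rod·A_ann = 3.341e5 lbf − 51880 lbf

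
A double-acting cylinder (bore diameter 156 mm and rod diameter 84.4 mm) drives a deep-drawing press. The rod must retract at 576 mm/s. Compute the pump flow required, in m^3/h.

Rod-side annular area A_ann = π/4 × (156² − 84.4²) = 13520 mm^2
Q = A × v

Q ≈ 28.0 m^3/h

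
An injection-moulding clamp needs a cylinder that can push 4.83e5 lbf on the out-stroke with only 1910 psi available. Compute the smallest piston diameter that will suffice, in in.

D ≈ 17.9 in

Extension force acts on the full piston face: F = P × (π/4)D².
D = √(4F / (πP)) = √(4 × 4.83e5 lbf / (π × 1910 psi))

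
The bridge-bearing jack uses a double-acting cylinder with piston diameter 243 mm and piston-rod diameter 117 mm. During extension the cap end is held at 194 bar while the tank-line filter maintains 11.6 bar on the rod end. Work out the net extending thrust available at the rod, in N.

Cap-side area A_cap = π/4 × (243 mm)² = 46380 mm^2
Rod-side annular area A_ann = π/4 × (243² − 117²) = 35630 mm^2
Net thrust = P_cap·A_cap − P_rod·A_ann = 8.997e5 N − 41330 N

F ≈ 8.58e5 N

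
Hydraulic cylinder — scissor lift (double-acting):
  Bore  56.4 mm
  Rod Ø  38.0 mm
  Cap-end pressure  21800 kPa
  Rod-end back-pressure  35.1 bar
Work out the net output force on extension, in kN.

F ≈ 49.7 kN

Cap-side area A_cap = π/4 × (56.4 mm)² = 2498 mm^2
Rod-side annular area A_ann = π/4 × (56.4² − 38.0²) = 1364 mm^2
Net thrust = P_cap·A_cap − P_rod·A_ann = 54.46 kN − 4.788 kN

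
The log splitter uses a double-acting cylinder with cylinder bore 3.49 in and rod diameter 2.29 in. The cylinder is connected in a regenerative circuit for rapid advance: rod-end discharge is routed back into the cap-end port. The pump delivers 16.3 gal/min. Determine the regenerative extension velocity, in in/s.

v ≈ 15.2 in/s

In regeneration the rod-end outflow joins the pump flow into the cap end, so the net volume the pump must supply per unit advance equals the rod cross-section area.
Rod cross-section A_rod = π/4 × (2.29 in)² = 4.119 in^2
v = Q_pump / A_rod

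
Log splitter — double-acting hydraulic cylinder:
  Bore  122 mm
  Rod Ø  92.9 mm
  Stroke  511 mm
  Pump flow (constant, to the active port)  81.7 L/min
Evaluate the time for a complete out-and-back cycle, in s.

Cap-side area A_cap = π/4 × (122 mm)² = 11690 mm^2
Rod-side annular area A_ann = π/4 × (122² − 92.9²) = 4912 mm^2
t_ext = A_cap·L/Q = 4.387 s
t_ret = A_ann·L/Q = 1.843 s
t_cycle = t_ext + t_ret

t ≈ 6.23 s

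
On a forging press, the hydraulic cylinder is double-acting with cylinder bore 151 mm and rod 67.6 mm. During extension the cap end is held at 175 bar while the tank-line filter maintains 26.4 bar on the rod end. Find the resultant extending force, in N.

Cap-side area A_cap = π/4 × (151 mm)² = 17910 mm^2
Rod-side annular area A_ann = π/4 × (151² − 67.6²) = 14320 mm^2
Net thrust = P_cap·A_cap − P_rod·A_ann = 3.134e5 N − 37800 N

F ≈ 2.76e5 N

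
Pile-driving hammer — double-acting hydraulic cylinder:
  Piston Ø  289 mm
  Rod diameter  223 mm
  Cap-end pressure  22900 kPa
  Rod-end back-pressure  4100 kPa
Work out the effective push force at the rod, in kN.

F ≈ 1390 kN

Cap-side area A_cap = π/4 × (289 mm)² = 65600 mm^2
Rod-side annular area A_ann = π/4 × (289² − 223²) = 26540 mm^2
Net thrust = P_cap·A_cap − P_rod·A_ann = 1502 kN − 108.8 kN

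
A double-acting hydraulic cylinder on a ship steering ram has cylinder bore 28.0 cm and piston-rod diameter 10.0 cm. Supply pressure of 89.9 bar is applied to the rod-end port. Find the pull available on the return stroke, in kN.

F ≈ 483 kN

Rod-side annular area A_ann = π/4 × (28.0² − 10.0²) = 537.2 cm^2
On retraction the pressure acts on the annular area (bore minus rod).
F = P × A_ann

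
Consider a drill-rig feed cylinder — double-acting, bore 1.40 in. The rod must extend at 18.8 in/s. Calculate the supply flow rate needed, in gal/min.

Cap-side area A_cap = π/4 × (1.40 in)² = 1.539 in^2
Q = A × v

Q ≈ 7.52 gal/min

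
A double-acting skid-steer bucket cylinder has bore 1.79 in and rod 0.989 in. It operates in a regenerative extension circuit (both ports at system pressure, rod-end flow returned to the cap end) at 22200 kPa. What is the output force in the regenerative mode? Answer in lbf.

F ≈ 2470 lbf

With equal pressure on both faces, forces on the annular region cancel; the net push is pressure × rod cross-section.
Rod cross-section A_rod = π/4 × (0.989 in)² = 0.7682 in^2
F = P × A_rod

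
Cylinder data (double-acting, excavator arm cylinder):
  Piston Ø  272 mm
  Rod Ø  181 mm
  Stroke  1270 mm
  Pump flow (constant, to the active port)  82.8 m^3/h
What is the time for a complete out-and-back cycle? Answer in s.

Cap-side area A_cap = π/4 × (272 mm)² = 58110 mm^2
Rod-side annular area A_ann = π/4 × (272² − 181²) = 32380 mm^2
t_ext = A_cap·L/Q = 3.209 s
t_ret = A_ann·L/Q = 1.788 s
t_cycle = t_ext + t_ret

t ≈ 5.00 s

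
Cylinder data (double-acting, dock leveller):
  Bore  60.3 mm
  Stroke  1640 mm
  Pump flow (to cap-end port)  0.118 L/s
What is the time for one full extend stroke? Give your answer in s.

Cap-side area A_cap = π/4 × (60.3 mm)² = 2856 mm^2
Swept volume V = A × L; t = V / Q = A·L / Q

t ≈ 39.7 s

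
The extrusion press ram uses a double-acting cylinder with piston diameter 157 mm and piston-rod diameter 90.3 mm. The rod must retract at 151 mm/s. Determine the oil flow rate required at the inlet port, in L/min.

Q ≈ 117 L/min

Rod-side annular area A_ann = π/4 × (157² − 90.3²) = 12960 mm^2
Q = A × v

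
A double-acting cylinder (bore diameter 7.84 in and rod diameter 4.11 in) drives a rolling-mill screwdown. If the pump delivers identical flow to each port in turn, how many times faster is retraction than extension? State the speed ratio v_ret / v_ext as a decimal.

Cap-side area A_cap = π/4 × (7.84 in)² = 48.27 in^2
Rod-side annular area A_ann = π/4 × (7.84² − 4.11²) = 35.01 in^2
For equal Q, v ∝ 1/A, so v_ret/v_ext = A_cap/A_ann.

v_ret/v_ext ≈ 1.38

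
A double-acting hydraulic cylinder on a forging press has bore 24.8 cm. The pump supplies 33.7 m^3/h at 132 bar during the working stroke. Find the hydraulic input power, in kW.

Hydraulic power = P × Q

W ≈ 124 kW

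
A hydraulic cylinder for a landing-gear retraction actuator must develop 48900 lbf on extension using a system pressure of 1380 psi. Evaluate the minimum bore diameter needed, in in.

Extension force acts on the full piston face: F = P × (π/4)D².
D = √(4F / (πP)) = √(4 × 48900 lbf / (π × 1380 psi))

D ≈ 6.72 in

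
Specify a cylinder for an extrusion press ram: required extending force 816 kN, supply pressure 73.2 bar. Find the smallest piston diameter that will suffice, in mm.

D ≈ 377 mm

Extension force acts on the full piston face: F = P × (π/4)D².
D = √(4F / (πP)) = √(4 × 816 kN / (π × 73.2 bar))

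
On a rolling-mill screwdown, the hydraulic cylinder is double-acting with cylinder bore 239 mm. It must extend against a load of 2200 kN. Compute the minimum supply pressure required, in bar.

P ≈ 490 bar

Cap-side area A_cap = π/4 × (239 mm)² = 44860 mm^2
P = F / A = 2200 kN / A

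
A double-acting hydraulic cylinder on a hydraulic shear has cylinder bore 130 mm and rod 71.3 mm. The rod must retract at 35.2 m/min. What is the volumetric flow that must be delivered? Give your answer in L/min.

Rod-side annular area A_ann = π/4 × (130² − 71.3²) = 9281 mm^2
Q = A × v

Q ≈ 327 L/min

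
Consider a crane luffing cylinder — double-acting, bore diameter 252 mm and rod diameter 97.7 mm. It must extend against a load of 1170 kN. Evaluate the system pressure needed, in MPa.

Cap-side area A_cap = π/4 × (252 mm)² = 49880 mm^2
P = F / A = 1170 kN / A

P ≈ 23.5 MPa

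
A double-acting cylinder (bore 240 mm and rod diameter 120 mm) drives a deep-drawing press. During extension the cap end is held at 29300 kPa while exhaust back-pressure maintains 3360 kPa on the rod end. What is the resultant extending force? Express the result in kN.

F ≈ 1210 kN

Cap-side area A_cap = π/4 × (240 mm)² = 45240 mm^2
Rod-side annular area A_ann = π/4 × (240² − 120²) = 33930 mm^2
Net thrust = P_cap·A_cap − P_rod·A_ann = 1326 kN − 114.0 kN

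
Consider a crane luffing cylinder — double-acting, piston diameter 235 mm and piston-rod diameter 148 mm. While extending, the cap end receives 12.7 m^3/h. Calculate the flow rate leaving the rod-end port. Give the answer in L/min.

Q_out ≈ 128 L/min

Cap-side area A_cap = π/4 × (235 mm)² = 43370 mm^2
Rod-side annular area A_ann = π/4 × (235² − 148²) = 26170 mm^2
Piston speed v = Q_in/A_cap; rod-end outflow Q_out = v × A_ann = Q_in × A_ann/A_cap.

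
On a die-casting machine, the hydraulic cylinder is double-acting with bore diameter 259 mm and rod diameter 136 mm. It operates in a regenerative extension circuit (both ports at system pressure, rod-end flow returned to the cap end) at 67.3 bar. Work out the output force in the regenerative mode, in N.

F ≈ 97800 N

With equal pressure on both faces, forces on the annular region cancel; the net push is pressure × rod cross-section.
Rod cross-section A_rod = π/4 × (136 mm)² = 14530 mm^2
F = P × A_rod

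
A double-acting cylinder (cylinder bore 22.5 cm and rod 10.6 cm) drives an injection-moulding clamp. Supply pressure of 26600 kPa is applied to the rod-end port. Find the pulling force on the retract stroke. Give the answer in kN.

F ≈ 823 kN

Rod-side annular area A_ann = π/4 × (22.5² − 10.6²) = 309.4 cm^2
On retraction the pressure acts on the annular area (bore minus rod).
F = P × A_ann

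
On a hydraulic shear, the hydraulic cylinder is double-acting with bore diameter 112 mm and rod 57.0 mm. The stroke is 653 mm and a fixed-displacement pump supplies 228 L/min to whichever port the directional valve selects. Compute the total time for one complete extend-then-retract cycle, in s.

Cap-side area A_cap = π/4 × (112 mm)² = 9852 mm^2
Rod-side annular area A_ann = π/4 × (112² − 57.0²) = 7300 mm^2
t_ext = A_cap·L/Q = 1.693 s
t_ret = A_ann·L/Q = 1.254 s
t_cycle = t_ext + t_ret

t ≈ 2.95 s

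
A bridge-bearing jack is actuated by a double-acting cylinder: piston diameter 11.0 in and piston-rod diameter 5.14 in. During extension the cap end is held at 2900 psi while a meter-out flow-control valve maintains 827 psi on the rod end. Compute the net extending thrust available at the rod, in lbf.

F ≈ 2.14e5 lbf

Cap-side area A_cap = π/4 × (11.0 in)² = 95.03 in^2
Rod-side annular area A_ann = π/4 × (11.0² − 5.14²) = 74.28 in^2
Net thrust = P_cap·A_cap − P_rod·A_ann = 2.756e5 lbf − 61430 lbf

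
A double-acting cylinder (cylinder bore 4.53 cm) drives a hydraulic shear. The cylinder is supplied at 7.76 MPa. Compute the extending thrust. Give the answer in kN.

Cap-side area A_cap = π/4 × (4.53 cm)² = 16.12 cm^2
F = P × A_cap = 7.76 MPa × A_cap

F ≈ 12.5 kN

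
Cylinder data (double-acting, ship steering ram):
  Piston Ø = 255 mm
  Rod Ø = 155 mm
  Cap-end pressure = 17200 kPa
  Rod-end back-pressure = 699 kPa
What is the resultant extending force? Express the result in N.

F ≈ 8.56e5 N

Cap-side area A_cap = π/4 × (255 mm)² = 51070 mm^2
Rod-side annular area A_ann = π/4 × (255² − 155²) = 32200 mm^2
Net thrust = P_cap·A_cap − P_rod·A_ann = 8.784e5 N − 22510 N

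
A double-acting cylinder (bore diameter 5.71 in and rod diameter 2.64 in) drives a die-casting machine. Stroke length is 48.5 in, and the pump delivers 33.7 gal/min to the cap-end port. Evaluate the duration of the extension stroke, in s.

t ≈ 9.57 s

Cap-side area A_cap = π/4 × (5.71 in)² = 25.61 in^2
Swept volume V = A × L; t = V / Q = A·L / Q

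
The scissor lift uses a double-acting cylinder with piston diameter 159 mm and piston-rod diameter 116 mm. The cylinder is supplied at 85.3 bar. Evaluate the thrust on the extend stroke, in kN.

F ≈ 169 kN

Cap-side area A_cap = π/4 × (159 mm)² = 19860 mm^2
F = P × A_cap = 85.3 bar × A_cap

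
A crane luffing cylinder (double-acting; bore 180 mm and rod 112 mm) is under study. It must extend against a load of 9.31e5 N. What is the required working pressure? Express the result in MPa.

P ≈ 36.6 MPa

Cap-side area A_cap = π/4 × (180 mm)² = 25450 mm^2
P = F / A = 9.31e5 N / A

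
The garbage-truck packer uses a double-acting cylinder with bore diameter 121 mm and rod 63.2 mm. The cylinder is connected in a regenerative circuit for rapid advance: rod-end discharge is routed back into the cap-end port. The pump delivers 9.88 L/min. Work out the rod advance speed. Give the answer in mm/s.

In regeneration the rod-end outflow joins the pump flow into the cap end, so the net volume the pump must supply per unit advance equals the rod cross-section area.
Rod cross-section A_rod = π/4 × (63.2 mm)² = 3137 mm^2
v = Q_pump / A_rod

v ≈ 52.5 mm/s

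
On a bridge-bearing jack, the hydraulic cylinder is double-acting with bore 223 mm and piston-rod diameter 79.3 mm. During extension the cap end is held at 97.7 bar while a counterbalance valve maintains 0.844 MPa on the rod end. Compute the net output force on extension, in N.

Cap-side area A_cap = π/4 × (223 mm)² = 39060 mm^2
Rod-side annular area A_ann = π/4 × (223² − 79.3²) = 34120 mm^2
Net thrust = P_cap·A_cap − P_rod·A_ann = 3.816e5 N − 28800 N

F ≈ 3.53e5 N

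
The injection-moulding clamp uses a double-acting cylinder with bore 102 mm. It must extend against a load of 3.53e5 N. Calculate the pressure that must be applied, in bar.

Cap-side area A_cap = π/4 × (102 mm)² = 8171 mm^2
P = F / A = 3.53e5 N / A

P ≈ 432 bar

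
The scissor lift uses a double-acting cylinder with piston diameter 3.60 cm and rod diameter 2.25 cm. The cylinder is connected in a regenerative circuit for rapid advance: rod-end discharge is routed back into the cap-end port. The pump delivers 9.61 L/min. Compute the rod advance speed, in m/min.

In regeneration the rod-end outflow joins the pump flow into the cap end, so the net volume the pump must supply per unit advance equals the rod cross-section area.
Rod cross-section A_rod = π/4 × (2.25 cm)² = 3.976 cm^2
v = Q_pump / A_rod

v ≈ 24.2 m/min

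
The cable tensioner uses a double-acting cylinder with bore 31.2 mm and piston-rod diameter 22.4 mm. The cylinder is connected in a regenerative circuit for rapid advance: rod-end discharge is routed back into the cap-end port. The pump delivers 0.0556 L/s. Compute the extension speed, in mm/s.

In regeneration the rod-end outflow joins the pump flow into the cap end, so the net volume the pump must supply per unit advance equals the rod cross-section area.
Rod cross-section A_rod = π/4 × (22.4 mm)² = 394.1 mm^2
v = Q_pump / A_rod

v ≈ 141 mm/s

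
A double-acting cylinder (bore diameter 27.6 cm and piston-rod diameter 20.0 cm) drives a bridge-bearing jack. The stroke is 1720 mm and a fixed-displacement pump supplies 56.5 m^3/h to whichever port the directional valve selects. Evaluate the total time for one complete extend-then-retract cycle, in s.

Cap-side area A_cap = π/4 × (27.6 cm)² = 598.3 cm^2
Rod-side annular area A_ann = π/4 × (27.6² − 20.0²) = 284.1 cm^2
t_ext = A_cap·L/Q = 6.557 s
t_ret = A_ann·L/Q = 3.114 s
t_cycle = t_ext + t_ret

t ≈ 9.67 s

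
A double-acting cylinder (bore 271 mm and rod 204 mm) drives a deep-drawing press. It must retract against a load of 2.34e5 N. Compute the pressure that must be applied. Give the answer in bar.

Rod-side annular area A_ann = π/4 × (271² − 204²) = 25000 mm^2
Retraction: pressure acts on the annular area.
P = F / A = 2.34e5 N / A

P ≈ 93.6 bar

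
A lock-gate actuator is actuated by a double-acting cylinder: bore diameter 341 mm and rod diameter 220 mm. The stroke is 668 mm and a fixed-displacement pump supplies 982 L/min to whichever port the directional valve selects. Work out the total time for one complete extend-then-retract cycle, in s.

t ≈ 5.90 s

Cap-side area A_cap = π/4 × (341 mm)² = 91330 mm^2
Rod-side annular area A_ann = π/4 × (341² − 220²) = 53310 mm^2
t_ext = A_cap·L/Q = 3.727 s
t_ret = A_ann·L/Q = 2.176 s
t_cycle = t_ext + t_ret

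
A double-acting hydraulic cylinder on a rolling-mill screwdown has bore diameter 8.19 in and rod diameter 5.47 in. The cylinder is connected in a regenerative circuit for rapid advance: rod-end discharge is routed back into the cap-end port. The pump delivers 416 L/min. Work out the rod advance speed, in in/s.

In regeneration the rod-end outflow joins the pump flow into the cap end, so the net volume the pump must supply per unit advance equals the rod cross-section area.
Rod cross-section A_rod = π/4 × (5.47 in)² = 23.50 in^2
v = Q_pump / A_rod

v ≈ 18.0 in/s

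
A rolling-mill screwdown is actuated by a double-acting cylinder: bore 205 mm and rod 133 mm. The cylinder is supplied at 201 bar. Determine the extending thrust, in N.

Cap-side area A_cap = π/4 × (205 mm)² = 33010 mm^2
F = P × A_cap = 201 bar × A_cap

F ≈ 6.63e5 N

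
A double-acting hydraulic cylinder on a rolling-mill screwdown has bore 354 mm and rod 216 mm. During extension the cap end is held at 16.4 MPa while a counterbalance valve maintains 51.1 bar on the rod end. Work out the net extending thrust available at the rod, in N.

F ≈ 1.30e6 N

Cap-side area A_cap = π/4 × (354 mm)² = 98420 mm^2
Rod-side annular area A_ann = π/4 × (354² − 216²) = 61780 mm^2
Net thrust = P_cap·A_cap − P_rod·A_ann = 1.614e6 N − 3.157e5 N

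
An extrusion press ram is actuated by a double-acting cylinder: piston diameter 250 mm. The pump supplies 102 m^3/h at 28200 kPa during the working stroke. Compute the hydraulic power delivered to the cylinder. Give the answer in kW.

Hydraulic power = P × Q

W ≈ 799 kW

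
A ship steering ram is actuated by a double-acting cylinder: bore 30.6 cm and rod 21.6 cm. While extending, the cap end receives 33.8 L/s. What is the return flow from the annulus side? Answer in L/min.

Cap-side area A_cap = π/4 × (30.6 cm)² = 735.4 cm^2
Rod-side annular area A_ann = π/4 × (30.6² − 21.6²) = 369.0 cm^2
Piston speed v = Q_in/A_cap; rod-end outflow Q_out = v × A_ann = Q_in × A_ann/A_cap.

Q_out ≈ 1020 L/min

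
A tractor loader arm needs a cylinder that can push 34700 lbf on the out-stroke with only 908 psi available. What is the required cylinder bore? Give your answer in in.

D ≈ 6.98 in

Extension force acts on the full piston face: F = P × (π/4)D².
D = √(4F / (πP)) = √(4 × 34700 lbf / (π × 908 psi))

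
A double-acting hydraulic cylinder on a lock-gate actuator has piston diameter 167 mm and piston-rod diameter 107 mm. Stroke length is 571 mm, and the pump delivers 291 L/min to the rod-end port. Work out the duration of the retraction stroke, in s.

Rod-side annular area A_ann = π/4 × (167² − 107²) = 12910 mm^2
Swept volume V = A × L; t = V / Q = A·L / Q

t ≈ 1.52 s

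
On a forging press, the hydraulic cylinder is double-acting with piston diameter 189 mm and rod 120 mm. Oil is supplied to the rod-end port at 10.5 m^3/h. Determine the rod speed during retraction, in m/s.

Rod-side annular area A_ann = π/4 × (189² − 120²) = 16750 mm^2
Flow into the rod-end port fills the annular volume.
v = Q / A

v ≈ 0.174 m/s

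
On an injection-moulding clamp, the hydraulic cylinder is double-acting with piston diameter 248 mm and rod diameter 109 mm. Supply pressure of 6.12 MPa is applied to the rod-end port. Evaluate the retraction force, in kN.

F ≈ 239 kN

Rod-side annular area A_ann = π/4 × (248² − 109²) = 38970 mm^2
On retraction the pressure acts on the annular area (bore minus rod).
F = P × A_ann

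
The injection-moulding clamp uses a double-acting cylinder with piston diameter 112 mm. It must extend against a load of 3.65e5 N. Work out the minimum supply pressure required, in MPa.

Cap-side area A_cap = π/4 × (112 mm)² = 9852 mm^2
P = F / A = 3.65e5 N / A

P ≈ 37.0 MPa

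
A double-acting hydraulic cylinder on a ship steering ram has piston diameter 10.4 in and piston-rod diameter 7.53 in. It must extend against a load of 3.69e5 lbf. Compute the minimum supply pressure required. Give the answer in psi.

Cap-side area A_cap = π/4 × (10.4 in)² = 84.95 in^2
P = F / A = 3.69e5 lbf / A

P ≈ 4340 psi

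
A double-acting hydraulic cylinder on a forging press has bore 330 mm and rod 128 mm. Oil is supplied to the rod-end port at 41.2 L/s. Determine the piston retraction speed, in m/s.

Rod-side annular area A_ann = π/4 × (330² − 128²) = 72660 mm^2
Flow into the rod-end port fills the annular volume.
v = Q / A

v ≈ 0.567 m/s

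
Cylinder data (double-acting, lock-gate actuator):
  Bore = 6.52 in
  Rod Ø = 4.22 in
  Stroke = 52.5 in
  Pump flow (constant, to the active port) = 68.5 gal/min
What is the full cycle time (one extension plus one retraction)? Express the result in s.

Cap-side area A_cap = π/4 × (6.52 in)² = 33.39 in^2
Rod-side annular area A_ann = π/4 × (6.52² − 4.22²) = 19.40 in^2
t_ext = A_cap·L/Q = 6.647 s
t_ret = A_ann·L/Q = 3.862 s
t_cycle = t_ext + t_ret

t ≈ 10.5 s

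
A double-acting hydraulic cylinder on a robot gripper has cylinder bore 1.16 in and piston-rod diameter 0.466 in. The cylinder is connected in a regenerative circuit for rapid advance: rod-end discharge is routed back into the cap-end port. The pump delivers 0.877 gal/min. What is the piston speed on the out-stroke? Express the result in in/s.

v ≈ 19.8 in/s

In regeneration the rod-end outflow joins the pump flow into the cap end, so the net volume the pump must supply per unit advance equals the rod cross-section area.
Rod cross-section A_rod = π/4 × (0.466 in)² = 0.1706 in^2
v = Q_pump / A_rod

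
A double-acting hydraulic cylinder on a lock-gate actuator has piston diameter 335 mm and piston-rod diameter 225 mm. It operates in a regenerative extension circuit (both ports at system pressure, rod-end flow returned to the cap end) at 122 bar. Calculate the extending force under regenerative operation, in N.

With equal pressure on both faces, forces on the annular region cancel; the net push is pressure × rod cross-section.
Rod cross-section A_rod = π/4 × (225 mm)² = 39760 mm^2
F = P × A_rod

F ≈ 4.85e5 N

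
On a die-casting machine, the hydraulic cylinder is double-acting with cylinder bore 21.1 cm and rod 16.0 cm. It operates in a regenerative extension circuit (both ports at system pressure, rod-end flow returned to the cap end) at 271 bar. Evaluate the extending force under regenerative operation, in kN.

F ≈ 545 kN

With equal pressure on both faces, forces on the annular region cancel; the net push is pressure × rod cross-section.
Rod cross-section A_rod = π/4 × (16.0 cm)² = 201.1 cm^2
F = P × A_rod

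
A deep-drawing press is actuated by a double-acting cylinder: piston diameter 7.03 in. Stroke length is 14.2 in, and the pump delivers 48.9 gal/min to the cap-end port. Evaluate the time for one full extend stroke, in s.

Cap-side area A_cap = π/4 × (7.03 in)² = 38.82 in^2
Swept volume V = A × L; t = V / Q = A·L / Q

t ≈ 2.93 s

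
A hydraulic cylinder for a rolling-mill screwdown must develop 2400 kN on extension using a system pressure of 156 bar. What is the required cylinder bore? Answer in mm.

D ≈ 443 mm

Extension force acts on the full piston face: F = P × (π/4)D².
D = √(4F / (πP)) = √(4 × 2400 kN / (π × 156 bar))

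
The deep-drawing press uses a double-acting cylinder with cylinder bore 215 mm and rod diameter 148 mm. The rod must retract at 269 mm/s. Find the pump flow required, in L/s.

Rod-side annular area A_ann = π/4 × (215² − 148²) = 19100 mm^2
Q = A × v

Q ≈ 5.14 L/s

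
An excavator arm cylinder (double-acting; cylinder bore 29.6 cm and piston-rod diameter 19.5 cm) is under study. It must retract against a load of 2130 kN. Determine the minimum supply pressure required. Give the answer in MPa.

P ≈ 54.7 MPa

Rod-side annular area A_ann = π/4 × (29.6² − 19.5²) = 389.5 cm^2
Retraction: pressure acts on the annular area.
P = F / A = 2130 kN / A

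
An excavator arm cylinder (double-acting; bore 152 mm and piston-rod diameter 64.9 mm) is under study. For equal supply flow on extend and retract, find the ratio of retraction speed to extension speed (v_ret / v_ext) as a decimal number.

Cap-side area A_cap = π/4 × (152 mm)² = 18150 mm^2
Rod-side annular area A_ann = π/4 × (152² − 64.9²) = 14840 mm^2
For equal Q, v ∝ 1/A, so v_ret/v_ext = A_cap/A_ann.

v_ret/v_ext ≈ 1.22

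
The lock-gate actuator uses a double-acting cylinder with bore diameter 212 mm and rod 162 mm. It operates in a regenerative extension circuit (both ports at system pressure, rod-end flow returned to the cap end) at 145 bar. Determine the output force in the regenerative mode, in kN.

F ≈ 299 kN

With equal pressure on both faces, forces on the annular region cancel; the net push is pressure × rod cross-section.
Rod cross-section A_rod = π/4 × (162 mm)² = 20610 mm^2
F = P × A_rod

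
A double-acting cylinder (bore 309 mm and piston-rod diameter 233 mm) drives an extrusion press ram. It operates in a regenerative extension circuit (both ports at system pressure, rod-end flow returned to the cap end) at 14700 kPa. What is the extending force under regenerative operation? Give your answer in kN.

F ≈ 627 kN

With equal pressure on both faces, forces on the annular region cancel; the net push is pressure × rod cross-section.
Rod cross-section A_rod = π/4 × (233 mm)² = 42640 mm^2
F = P × A_rod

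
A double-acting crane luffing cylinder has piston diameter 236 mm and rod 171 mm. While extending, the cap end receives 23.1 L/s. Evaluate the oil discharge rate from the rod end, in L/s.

Q_out ≈ 11.0 L/s

Cap-side area A_cap = π/4 × (236 mm)² = 43740 mm^2
Rod-side annular area A_ann = π/4 × (236² − 171²) = 20780 mm^2
Piston speed v = Q_in/A_cap; rod-end outflow Q_out = v × A_ann = Q_in × A_ann/A_cap.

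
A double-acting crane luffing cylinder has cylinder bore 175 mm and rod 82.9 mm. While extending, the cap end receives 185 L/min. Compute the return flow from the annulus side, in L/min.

Cap-side area A_cap = π/4 × (175 mm)² = 24050 mm^2
Rod-side annular area A_ann = π/4 × (175² − 82.9²) = 18660 mm^2
Piston speed v = Q_in/A_cap; rod-end outflow Q_out = v × A_ann = Q_in × A_ann/A_cap.

Q_out ≈ 143 L/min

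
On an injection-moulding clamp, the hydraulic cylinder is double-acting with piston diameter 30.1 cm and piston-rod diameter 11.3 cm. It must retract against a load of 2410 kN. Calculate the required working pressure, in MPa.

Rod-side annular area A_ann = π/4 × (30.1² − 11.3²) = 611.3 cm^2
Retraction: pressure acts on the annular area.
P = F / A = 2410 kN / A

P ≈ 39.4 MPa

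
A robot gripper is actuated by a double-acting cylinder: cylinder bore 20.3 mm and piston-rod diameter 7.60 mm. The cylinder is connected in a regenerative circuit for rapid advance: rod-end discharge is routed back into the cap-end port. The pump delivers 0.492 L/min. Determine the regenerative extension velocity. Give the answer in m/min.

v ≈ 10.8 m/min

In regeneration the rod-end outflow joins the pump flow into the cap end, so the net volume the pump must supply per unit advance equals the rod cross-section area.
Rod cross-section A_rod = π/4 × (7.60 mm)² = 45.36 mm^2
v = Q_pump / A_rod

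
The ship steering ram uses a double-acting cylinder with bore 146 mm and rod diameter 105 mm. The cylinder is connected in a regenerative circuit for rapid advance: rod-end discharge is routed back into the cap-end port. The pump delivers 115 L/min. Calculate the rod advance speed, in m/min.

In regeneration the rod-end outflow joins the pump flow into the cap end, so the net volume the pump must supply per unit advance equals the rod cross-section area.
Rod cross-section A_rod = π/4 × (105 mm)² = 8659 mm^2
v = Q_pump / A_rod

v ≈ 13.3 m/min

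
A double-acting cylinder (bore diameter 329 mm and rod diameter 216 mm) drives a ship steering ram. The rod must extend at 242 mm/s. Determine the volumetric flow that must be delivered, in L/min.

Q ≈ 1230 L/min

Cap-side area A_cap = π/4 × (329 mm)² = 85010 mm^2
Q = A × v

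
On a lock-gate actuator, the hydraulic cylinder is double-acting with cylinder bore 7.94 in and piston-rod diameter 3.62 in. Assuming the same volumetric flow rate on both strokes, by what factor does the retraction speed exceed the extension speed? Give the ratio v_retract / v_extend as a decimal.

Cap-side area A_cap = π/4 × (7.94 in)² = 49.51 in^2
Rod-side annular area A_ann = π/4 × (7.94² − 3.62²) = 39.22 in^2
For equal Q, v ∝ 1/A, so v_ret/v_ext = A_cap/A_ann.

v_ret/v_ext ≈ 1.26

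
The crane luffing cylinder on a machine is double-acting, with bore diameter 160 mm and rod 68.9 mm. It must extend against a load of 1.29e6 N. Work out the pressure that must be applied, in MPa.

P ≈ 64.2 MPa

Cap-side area A_cap = π/4 × (160 mm)² = 20110 mm^2
P = F / A = 1.29e6 N / A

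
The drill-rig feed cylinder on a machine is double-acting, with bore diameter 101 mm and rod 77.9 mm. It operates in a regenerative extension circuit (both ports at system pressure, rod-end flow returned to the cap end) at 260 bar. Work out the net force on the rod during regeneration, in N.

F ≈ 1.24e5 N

With equal pressure on both faces, forces on the annular region cancel; the net push is pressure × rod cross-section.
Rod cross-section A_rod = π/4 × (77.9 mm)² = 4766 mm^2
F = P × A_rod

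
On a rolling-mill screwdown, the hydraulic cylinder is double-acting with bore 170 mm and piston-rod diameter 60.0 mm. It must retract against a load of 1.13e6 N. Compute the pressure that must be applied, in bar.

Rod-side annular area A_ann = π/4 × (170² − 60.0²) = 19870 mm^2
Retraction: pressure acts on the annular area.
P = F / A = 1.13e6 N / A

P ≈ 569 bar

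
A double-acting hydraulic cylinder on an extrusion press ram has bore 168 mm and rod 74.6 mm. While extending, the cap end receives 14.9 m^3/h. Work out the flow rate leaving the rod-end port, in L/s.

Cap-side area A_cap = π/4 × (168 mm)² = 22170 mm^2
Rod-side annular area A_ann = π/4 × (168² − 74.6²) = 17800 mm^2
Piston speed v = Q_in/A_cap; rod-end outflow Q_out = v × A_ann = Q_in × A_ann/A_cap.

Q_out ≈ 3.32 L/s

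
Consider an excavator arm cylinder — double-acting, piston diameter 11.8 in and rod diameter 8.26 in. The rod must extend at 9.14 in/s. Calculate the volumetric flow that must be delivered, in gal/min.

Cap-side area A_cap = π/4 × (11.8 in)² = 109.4 in^2
Q = A × v

Q ≈ 260 gal/min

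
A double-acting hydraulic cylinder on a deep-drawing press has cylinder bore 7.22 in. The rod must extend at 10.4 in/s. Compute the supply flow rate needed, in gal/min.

Cap-side area A_cap = π/4 × (7.22 in)² = 40.94 in^2
Q = A × v

Q ≈ 111 gal/min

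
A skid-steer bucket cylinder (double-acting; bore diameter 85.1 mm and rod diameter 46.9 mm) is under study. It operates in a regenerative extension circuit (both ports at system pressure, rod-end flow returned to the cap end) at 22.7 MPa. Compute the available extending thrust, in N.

With equal pressure on both faces, forces on the annular region cancel; the net push is pressure × rod cross-section.
Rod cross-section A_rod = π/4 × (46.9 mm)² = 1728 mm^2
F = P × A_rod

F ≈ 39200 N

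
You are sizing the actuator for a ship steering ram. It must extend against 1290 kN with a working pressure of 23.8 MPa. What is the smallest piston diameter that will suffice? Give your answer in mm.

Extension force acts on the full piston face: F = P × (π/4)D².
D = √(4F / (πP)) = √(4 × 1290 kN / (π × 23.8 MPa))

D ≈ 263 mm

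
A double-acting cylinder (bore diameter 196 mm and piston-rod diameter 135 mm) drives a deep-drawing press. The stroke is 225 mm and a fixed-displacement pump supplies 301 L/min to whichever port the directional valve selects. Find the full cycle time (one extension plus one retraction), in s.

t ≈ 2.06 s

Cap-side area A_cap = π/4 × (196 mm)² = 30170 mm^2
Rod-side annular area A_ann = π/4 × (196² − 135²) = 15860 mm^2
t_ext = A_cap·L/Q = 1.353 s
t_ret = A_ann·L/Q = 0.7112 s
t_cycle = t_ext + t_ret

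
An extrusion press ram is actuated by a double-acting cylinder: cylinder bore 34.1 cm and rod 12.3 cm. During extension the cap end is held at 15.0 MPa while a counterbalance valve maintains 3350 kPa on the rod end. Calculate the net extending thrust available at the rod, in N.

Cap-side area A_cap = π/4 × (34.1 cm)² = 913.3 cm^2
Rod-side annular area A_ann = π/4 × (34.1² − 12.3²) = 794.4 cm^2
Net thrust = P_cap·A_cap − P_rod·A_ann = 1.370e6 N − 2.661e5 N

F ≈ 1.10e6 N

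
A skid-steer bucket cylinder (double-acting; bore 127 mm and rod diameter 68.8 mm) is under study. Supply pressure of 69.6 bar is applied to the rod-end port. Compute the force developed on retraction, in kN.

Rod-side annular area A_ann = π/4 × (127² − 68.8²) = 8950 mm^2
On retraction the pressure acts on the annular area (bore minus rod).
F = P × A_ann

F ≈ 62.3 kN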